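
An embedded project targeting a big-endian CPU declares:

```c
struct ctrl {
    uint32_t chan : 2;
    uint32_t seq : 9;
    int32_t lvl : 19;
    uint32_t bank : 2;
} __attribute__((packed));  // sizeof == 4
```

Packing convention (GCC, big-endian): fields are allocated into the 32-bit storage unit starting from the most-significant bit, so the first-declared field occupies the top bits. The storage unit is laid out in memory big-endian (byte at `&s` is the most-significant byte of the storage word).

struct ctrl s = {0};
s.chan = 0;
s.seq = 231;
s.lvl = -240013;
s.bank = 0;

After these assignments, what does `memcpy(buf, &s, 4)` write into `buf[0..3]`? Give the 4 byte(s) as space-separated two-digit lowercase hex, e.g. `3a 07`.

1c f1 59 cc

chan:2 = 0 → 0x0 << 30 → word 0x00000000
seq:9 = 231 → 0xe7 << 21 → word 0x1ce00000
lvl:19 = -240013 → 0x45673 << 2 → word 0x1cf159cc
bank:2 = 0 → 0x0 << 0 → word 0x1cf159cc
word = 0x1cf159cc → big-endian bytes:
  [0]=0x1c  [1]=0xf1  [2]=0x59  [3]=0xcc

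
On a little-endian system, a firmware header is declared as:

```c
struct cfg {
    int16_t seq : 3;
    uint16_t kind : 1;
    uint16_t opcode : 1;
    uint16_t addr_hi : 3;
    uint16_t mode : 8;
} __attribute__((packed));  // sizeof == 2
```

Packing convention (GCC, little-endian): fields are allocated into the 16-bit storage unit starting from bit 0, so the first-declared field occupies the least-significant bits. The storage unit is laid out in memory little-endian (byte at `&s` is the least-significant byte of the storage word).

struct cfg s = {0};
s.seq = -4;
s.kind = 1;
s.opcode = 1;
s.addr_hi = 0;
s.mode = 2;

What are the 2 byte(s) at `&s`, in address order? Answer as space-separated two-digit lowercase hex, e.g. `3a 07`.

[0+:3] seq=-4 & 0x7 = 0x4; word=0x0004
[3+:1] kind=1 & 0x1 = 0x1; word=0x000c
[4+:1] opcode=1 & 0x1 = 0x1; word=0x001c
[5+:3] addr_hi=0 & 0x7 = 0x0; word=0x001c
[8+:8] mode=2 & 0xff = 0x2; word=0x021c
word = 0x021c → little-endian bytes:
  [0]=0x1c  [1]=0x02

1c 02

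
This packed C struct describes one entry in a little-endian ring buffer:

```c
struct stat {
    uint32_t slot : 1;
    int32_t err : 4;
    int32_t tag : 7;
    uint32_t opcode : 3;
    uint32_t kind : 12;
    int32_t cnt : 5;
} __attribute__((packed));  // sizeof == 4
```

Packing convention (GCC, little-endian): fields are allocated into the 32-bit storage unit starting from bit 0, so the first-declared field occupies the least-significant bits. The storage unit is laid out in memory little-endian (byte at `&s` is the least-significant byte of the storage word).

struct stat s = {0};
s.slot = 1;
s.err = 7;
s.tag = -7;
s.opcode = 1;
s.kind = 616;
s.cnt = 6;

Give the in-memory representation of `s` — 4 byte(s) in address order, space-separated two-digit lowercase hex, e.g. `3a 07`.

[0+:1] slot=1 & 0x1 = 0x1; word=0x00000001
[1+:4] err=7 & 0xf = 0x7; word=0x0000000f
[5+:7] tag=-7 & 0x7f = 0x79; word=0x00000f2f
[12+:3] opcode=1 & 0x7 = 0x1; word=0x00001f2f
[15+:12] kind=616 & 0xfff = 0x268; word=0x01341f2f
[27+:5] cnt=6 & 0x1f = 0x6; word=0x31341f2f
word = 0x31341f2f → little-endian bytes:
  [0]=0x2f  [1]=0x1f  [2]=0x34  [3]=0x31

2f 1f 34 31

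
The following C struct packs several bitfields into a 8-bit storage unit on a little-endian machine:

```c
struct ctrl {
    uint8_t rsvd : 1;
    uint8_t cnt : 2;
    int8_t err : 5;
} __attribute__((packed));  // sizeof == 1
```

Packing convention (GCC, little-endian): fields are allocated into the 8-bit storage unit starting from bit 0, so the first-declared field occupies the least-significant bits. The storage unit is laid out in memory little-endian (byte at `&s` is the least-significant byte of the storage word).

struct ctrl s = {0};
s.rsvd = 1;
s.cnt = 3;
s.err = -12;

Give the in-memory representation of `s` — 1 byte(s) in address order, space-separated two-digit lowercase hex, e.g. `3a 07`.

[0+:1] rsvd=1 & 0x1 = 0x1; word=0x01
[1+:2] cnt=3 & 0x3 = 0x3; word=0x07
[3+:5] err=-12 & 0x1f = 0x14; word=0xa7
word = 0xa7 → little-endian bytes:
  [0]=0xa7

a7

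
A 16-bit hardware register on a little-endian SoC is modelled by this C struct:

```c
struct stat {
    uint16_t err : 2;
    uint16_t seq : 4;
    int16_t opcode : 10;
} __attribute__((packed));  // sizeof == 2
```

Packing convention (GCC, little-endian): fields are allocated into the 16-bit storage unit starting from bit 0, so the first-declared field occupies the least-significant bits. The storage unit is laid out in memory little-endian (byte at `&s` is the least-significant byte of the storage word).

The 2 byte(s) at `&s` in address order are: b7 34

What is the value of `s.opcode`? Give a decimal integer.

[0]=0xb7 [1]=0x34 (little-endian) → word 0x34b7
err [0+:2] = (word>>0) & 0x3 = 3
seq [2+:4] = (word>>2) & 0xf = 13
opcode [6+:10] = (word>>6) & 0x3ff = 210  ←
opcode signed 10b, MSB=0: value = 210

210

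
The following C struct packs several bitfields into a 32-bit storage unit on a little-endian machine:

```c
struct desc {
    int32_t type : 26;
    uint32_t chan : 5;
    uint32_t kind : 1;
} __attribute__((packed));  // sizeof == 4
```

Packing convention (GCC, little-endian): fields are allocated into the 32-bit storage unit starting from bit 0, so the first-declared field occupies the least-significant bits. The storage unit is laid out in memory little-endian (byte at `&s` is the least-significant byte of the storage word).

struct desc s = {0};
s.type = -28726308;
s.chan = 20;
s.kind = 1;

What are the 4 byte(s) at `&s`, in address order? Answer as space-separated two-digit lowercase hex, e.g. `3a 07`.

type (26b) val=-28726308 bits=0x249abdc at bit 0: 0x0249abdc
chan (5b) val=20 bits=0x14 at bit 26: 0x5249abdc
kind (1b) val=1 bits=0x1 at bit 31: 0xd249abdc
word = 0xd249abdc → little-endian bytes:
  [0]=0xdc  [1]=0xab  [2]=0x49  [3]=0xd2

dc ab 49 d2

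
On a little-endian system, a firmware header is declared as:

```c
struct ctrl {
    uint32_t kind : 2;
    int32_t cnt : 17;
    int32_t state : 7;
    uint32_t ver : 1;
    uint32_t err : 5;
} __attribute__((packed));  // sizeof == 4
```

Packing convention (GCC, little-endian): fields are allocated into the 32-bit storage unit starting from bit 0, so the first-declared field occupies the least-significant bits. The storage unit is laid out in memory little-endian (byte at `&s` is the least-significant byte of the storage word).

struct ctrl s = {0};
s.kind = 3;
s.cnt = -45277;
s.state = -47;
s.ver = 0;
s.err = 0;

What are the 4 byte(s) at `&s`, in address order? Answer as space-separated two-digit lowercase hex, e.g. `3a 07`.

8f 3c 8d 02

kind (2b) val=3 bits=0x3 at bit 0: 0x00000003
cnt (17b) val=-45277 bits=0x14f23 at bit 2: 0x00053c8f
state (7b) val=-47 bits=0x51 at bit 19: 0x028d3c8f
ver (1b) val=0 bits=0x0 at bit 26: 0x028d3c8f
err (5b) val=0 bits=0x0 at bit 27: 0x028d3c8f
word = 0x028d3c8f → little-endian bytes:
  [0]=0x8f  [1]=0x3c  [2]=0x8d  [3]=0x02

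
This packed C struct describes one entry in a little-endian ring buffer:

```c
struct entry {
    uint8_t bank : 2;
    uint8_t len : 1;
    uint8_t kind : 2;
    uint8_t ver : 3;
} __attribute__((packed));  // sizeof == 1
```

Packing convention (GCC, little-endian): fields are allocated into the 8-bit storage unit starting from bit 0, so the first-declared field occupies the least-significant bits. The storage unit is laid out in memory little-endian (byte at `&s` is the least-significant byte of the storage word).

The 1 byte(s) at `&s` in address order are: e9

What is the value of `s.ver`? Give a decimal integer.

7

[0]=0xe9 (little-endian) → word 0xe9
bank:2 @ bit 0 → (0xe9>>0)&0x3 = 0x1
len:1 @ bit 2 → (0xe9>>2)&0x1 = 0x0
kind:2 @ bit 3 → (0xe9>>3)&0x3 = 0x1
ver:3 @ bit 5 → (0xe9>>5)&0x7 = 0x7  ←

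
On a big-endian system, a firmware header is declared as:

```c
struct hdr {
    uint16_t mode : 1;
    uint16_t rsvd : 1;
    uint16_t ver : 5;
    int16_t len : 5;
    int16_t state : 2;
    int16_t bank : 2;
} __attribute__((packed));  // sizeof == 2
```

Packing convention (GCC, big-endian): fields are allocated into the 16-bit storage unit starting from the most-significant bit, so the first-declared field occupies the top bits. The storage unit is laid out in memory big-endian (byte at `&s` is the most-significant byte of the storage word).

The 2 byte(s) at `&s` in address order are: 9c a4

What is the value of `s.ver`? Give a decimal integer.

14

[0]=0x9c [1]=0xa4 (big-endian) → word 0x9ca4
mode:1 @ bit 15 → (0x9ca4>>15)&0x1 = 0x1
rsvd:1 @ bit 14 → (0x9ca4>>14)&0x1 = 0x0
ver:5 @ bit 9 → (0x9ca4>>9)&0x1f = 0xe  ←
len:5 @ bit 4 → (0x9ca4>>4)&0x1f = 0xa
state:2 @ bit 2 → (0x9ca4>>2)&0x3 = 0x1
bank:2 @ bit 0 → (0x9ca4>>0)&0x3 = 0x0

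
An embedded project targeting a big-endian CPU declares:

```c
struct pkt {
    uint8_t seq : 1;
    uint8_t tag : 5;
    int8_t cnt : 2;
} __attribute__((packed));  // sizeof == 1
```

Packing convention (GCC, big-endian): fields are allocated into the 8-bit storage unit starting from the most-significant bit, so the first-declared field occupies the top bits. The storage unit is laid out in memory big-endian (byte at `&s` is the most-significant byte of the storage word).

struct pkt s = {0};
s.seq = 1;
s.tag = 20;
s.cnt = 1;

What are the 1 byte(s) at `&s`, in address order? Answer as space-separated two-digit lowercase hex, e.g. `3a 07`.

d1

[7+:1] seq=1 & 0x1 = 0x1; word=0x80
[2+:5] tag=20 & 0x1f = 0x14; word=0xd0
[0+:2] cnt=1 & 0x3 = 0x1; word=0xd1
word = 0xd1 → big-endian bytes:
  [0]=0xd1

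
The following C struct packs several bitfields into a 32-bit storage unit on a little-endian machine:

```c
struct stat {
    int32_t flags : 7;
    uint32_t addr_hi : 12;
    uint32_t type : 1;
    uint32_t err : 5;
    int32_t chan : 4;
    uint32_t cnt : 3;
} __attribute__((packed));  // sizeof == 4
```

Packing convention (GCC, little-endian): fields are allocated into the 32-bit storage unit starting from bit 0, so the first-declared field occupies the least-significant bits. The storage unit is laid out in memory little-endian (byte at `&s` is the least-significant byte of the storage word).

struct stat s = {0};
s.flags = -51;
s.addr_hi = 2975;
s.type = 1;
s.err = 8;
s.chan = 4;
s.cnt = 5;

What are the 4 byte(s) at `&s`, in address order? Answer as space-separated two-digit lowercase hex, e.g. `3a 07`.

[0+:7] flags=-51 & 0x7f = 0x4d; word=0x0000004d
[7+:12] addr_hi=2975 & 0xfff = 0xb9f; word=0x0005cfcd
[19+:1] type=1 & 0x1 = 0x1; word=0x000dcfcd
[20+:5] err=8 & 0x1f = 0x8; word=0x008dcfcd
[25+:4] chan=4 & 0xf = 0x4; word=0x088dcfcd
[29+:3] cnt=5 & 0x7 = 0x5; word=0xa88dcfcd
word = 0xa88dcfcd → little-endian bytes:
  [0]=0xcd  [1]=0xcf  [2]=0x8d  [3]=0xa8

cd cf 8d a8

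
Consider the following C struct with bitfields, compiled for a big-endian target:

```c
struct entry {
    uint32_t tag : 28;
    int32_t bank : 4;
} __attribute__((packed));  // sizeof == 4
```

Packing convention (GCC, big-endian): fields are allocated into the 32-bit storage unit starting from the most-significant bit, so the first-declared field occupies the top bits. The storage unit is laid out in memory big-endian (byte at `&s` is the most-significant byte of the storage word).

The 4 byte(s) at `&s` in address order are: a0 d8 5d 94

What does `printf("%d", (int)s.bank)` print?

4

[0]=0xa0 [1]=0xd8 [2]=0x5d [3]=0x94 (big-endian) → word 0xa0d85d94
tag:28 @ bit 4 → (0xa0d85d94>>4)&0xfffffff = 0xa0d85d9
bank:4 @ bit 0 → (0xa0d85d94>>0)&0xf = 0x4  ←
bank signed 4b, MSB=0: value = 4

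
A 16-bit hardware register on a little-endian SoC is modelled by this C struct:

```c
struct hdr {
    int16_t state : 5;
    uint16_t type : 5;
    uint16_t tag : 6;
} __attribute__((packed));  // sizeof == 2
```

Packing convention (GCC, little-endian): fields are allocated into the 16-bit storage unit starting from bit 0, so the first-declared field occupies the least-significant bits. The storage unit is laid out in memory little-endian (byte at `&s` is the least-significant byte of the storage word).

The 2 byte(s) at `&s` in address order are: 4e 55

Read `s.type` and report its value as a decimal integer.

[0]=0x4e [1]=0x55 (little-endian) → word 0x554e
state [0+:5] = (word>>0) & 0x1f = 14
type [5+:5] = (word>>5) & 0x1f = 10  ←
tag [10+:6] = (word>>10) & 0x3f = 21

10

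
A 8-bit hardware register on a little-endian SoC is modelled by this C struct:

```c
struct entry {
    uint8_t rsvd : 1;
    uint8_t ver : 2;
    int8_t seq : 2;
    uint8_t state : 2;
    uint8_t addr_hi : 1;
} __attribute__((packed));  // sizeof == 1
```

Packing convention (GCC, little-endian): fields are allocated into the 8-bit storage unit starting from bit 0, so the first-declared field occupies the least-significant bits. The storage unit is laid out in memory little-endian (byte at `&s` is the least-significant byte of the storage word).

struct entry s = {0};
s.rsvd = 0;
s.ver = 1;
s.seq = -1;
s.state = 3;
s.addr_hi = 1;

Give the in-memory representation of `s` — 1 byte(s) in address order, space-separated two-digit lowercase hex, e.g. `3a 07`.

fa

rsvd:1 = 0 → 0x0 << 0 → word 0x00
ver:2 = 1 → 0x1 << 1 → word 0x02
seq:2 = -1 → 0x3 << 3 → word 0x1a
state:2 = 3 → 0x3 << 5 → word 0x7a
addr_hi:1 = 1 → 0x1 << 7 → word 0xfa
word = 0xfa → little-endian bytes:
  [0]=0xfa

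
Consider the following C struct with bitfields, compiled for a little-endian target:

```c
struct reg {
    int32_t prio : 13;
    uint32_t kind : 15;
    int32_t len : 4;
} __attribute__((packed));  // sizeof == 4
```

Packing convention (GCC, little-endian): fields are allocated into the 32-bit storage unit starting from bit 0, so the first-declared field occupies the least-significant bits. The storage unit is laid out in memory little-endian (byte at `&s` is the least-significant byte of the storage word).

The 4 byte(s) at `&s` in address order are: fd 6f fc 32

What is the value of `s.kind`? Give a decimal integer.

6115

[0]=0xfd [1]=0x6f [2]=0xfc [3]=0x32 (little-endian) → word 0x32fc6ffd
prio [0+:13] = (word>>0) & 0x1fff = 4093
kind [13+:15] = (word>>13) & 0x7fff = 6115  ←
len [28+:4] = (word>>28) & 0xf = 3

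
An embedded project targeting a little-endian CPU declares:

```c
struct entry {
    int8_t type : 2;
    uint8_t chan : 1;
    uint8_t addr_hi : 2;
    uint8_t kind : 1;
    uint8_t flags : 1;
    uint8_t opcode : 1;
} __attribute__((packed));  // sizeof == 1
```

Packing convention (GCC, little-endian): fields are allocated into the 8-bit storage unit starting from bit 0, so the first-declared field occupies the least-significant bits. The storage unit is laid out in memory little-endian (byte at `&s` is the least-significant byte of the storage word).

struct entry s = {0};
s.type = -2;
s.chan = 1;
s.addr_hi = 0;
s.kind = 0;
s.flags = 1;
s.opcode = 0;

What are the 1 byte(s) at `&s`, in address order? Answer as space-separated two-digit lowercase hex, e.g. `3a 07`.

46

type (2b) val=-2 bits=0x2 at bit 0: 0x02
chan (1b) val=1 bits=0x1 at bit 2: 0x06
addr_hi (2b) val=0 bits=0x0 at bit 3: 0x06
kind (1b) val=0 bits=0x0 at bit 5: 0x06
flags (1b) val=1 bits=0x1 at bit 6: 0x46
opcode (1b) val=0 bits=0x0 at bit 7: 0x46
word = 0x46 → little-endian bytes:
  [0]=0x46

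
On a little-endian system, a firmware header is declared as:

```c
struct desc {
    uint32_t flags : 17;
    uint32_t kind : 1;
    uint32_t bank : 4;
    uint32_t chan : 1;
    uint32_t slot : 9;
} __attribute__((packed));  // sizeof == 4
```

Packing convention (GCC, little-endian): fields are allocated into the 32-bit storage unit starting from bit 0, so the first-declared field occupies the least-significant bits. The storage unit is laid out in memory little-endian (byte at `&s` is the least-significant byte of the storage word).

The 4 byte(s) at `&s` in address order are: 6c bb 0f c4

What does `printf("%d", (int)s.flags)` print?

[0]=0x6c [1]=0xbb [2]=0x0f [3]=0xc4 (little-endian) → word 0xc40fbb6c
flags [0+:17] = (word>>0) & 0x1ffff = 113516  ←
kind [17+:1] = (word>>17) & 0x1 = 1
bank [18+:4] = (word>>18) & 0xf = 3
chan [22+:1] = (word>>22) & 0x1 = 0
slot [23+:9] = (word>>23) & 0x1ff = 392

113516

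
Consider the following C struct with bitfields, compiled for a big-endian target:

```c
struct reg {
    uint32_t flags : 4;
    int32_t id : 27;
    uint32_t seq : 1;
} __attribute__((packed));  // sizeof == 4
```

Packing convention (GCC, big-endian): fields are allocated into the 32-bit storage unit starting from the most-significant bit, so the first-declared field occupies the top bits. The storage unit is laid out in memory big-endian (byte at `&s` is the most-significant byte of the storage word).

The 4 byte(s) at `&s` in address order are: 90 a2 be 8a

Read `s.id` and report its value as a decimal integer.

[0]=0x90 [1]=0xa2 [2]=0xbe [3]=0x8a (big-endian) → word 0x90a2be8a
flags:4 @ bit 28 → (0x90a2be8a>>28)&0xf = 0x9
id:27 @ bit 1 → (0x90a2be8a>>1)&0x7ffffff = 0x515f45  ←
seq:1 @ bit 0 → (0x90a2be8a>>0)&0x1 = 0x0
id signed 27b, MSB=0: value = 5332805

5332805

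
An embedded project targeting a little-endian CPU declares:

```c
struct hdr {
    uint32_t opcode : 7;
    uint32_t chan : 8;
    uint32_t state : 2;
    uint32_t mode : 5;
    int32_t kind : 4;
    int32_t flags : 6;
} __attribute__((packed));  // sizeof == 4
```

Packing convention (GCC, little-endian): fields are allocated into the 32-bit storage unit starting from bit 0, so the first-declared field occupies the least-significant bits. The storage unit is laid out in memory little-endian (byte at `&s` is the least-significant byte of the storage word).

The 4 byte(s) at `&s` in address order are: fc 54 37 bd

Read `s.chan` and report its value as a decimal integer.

169

[0]=0xfc [1]=0x54 [2]=0x37 [3]=0xbd (little-endian) → word 0xbd3754fc
opcode [0+:7] = (word>>0) & 0x7f = 124
chan [7+:8] = (word>>7) & 0xff = 169  ←
state [15+:2] = (word>>15) & 0x3 = 2
mode [17+:5] = (word>>17) & 0x1f = 27
kind [22+:4] = (word>>22) & 0xf = 4
flags [26+:6] = (word>>26) & 0x3f = 47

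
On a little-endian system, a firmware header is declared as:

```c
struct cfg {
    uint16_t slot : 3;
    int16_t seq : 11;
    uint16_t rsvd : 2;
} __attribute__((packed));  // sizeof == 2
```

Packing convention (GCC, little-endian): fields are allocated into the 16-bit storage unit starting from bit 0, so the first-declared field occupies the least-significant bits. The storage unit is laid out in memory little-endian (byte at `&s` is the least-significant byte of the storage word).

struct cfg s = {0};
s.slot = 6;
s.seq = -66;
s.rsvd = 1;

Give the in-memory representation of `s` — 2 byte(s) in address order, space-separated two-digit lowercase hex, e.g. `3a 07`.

f6 7d

[0+:3] slot=6 & 0x7 = 0x6; word=0x0006
[3+:11] seq=-66 & 0x7ff = 0x7be; word=0x3df6
[14+:2] rsvd=1 & 0x3 = 0x1; word=0x7df6
word = 0x7df6 → little-endian bytes:
  [0]=0xf6  [1]=0x7d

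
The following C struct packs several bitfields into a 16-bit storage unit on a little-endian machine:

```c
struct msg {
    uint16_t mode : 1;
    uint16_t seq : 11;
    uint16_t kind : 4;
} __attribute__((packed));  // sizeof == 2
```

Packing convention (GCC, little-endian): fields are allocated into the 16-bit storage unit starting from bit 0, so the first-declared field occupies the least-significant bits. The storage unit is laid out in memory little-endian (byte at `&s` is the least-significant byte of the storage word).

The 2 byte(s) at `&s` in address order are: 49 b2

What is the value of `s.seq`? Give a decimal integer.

[0]=0x49 [1]=0xb2 (little-endian) → word 0xb249
mode:1 @ bit 0 → (0xb249>>0)&0x1 = 0x1
seq:11 @ bit 1 → (0xb249>>1)&0x7ff = 0x124  ←
kind:4 @ bit 12 → (0xb249>>12)&0xf = 0xb

292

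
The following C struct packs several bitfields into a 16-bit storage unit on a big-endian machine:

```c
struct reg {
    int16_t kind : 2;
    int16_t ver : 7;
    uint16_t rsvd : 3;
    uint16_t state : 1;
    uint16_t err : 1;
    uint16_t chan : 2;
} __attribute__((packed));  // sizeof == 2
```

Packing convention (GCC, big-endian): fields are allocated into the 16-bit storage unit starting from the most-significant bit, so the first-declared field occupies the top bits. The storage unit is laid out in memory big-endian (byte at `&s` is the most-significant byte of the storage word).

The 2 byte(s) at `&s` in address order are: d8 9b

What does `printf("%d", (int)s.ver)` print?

[0]=0xd8 [1]=0x9b (big-endian) → word 0xd89b
kind:2 @ bit 14 → (0xd89b>>14)&0x3 = 0x3
ver:7 @ bit 7 → (0xd89b>>7)&0x7f = 0x31  ←
rsvd:3 @ bit 4 → (0xd89b>>4)&0x7 = 0x1
state:1 @ bit 3 → (0xd89b>>3)&0x1 = 0x1
err:1 @ bit 2 → (0xd89b>>2)&0x1 = 0x0
chan:2 @ bit 0 → (0xd89b>>0)&0x3 = 0x3
ver signed 7b, MSB=0: value = 49

49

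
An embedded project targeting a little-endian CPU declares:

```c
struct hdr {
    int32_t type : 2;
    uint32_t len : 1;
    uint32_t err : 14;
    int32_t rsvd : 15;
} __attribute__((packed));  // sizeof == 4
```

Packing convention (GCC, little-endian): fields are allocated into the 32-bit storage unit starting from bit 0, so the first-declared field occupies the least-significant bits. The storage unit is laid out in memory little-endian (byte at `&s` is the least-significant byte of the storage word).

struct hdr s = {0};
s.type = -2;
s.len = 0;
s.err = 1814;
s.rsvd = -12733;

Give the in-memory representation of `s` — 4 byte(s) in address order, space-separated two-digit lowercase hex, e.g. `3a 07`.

type:2 = -2 → 0x2 << 0 → word 0x00000002
len:1 = 0 → 0x0 << 2 → word 0x00000002
err:14 = 1814 → 0x716 << 3 → word 0x000038b2
rsvd:15 = -12733 → 0x4e43 << 17 → word 0x9c8638b2
word = 0x9c8638b2 → little-endian bytes:
  [0]=0xb2  [1]=0x38  [2]=0x86  [3]=0x9c

b2 38 86 9c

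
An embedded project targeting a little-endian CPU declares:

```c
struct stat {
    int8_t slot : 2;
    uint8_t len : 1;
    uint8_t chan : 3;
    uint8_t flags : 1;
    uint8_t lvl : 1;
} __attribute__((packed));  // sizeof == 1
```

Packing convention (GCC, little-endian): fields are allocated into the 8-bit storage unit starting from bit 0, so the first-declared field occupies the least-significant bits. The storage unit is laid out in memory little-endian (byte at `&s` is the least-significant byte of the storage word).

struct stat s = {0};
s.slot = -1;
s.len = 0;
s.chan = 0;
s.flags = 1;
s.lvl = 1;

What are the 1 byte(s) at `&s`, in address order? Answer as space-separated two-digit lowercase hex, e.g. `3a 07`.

c3

slot:2 = -1 → 0x3 << 0 → word 0x03
len:1 = 0 → 0x0 << 2 → word 0x03
chan:3 = 0 → 0x0 << 3 → word 0x03
flags:1 = 1 → 0x1 << 6 → word 0x43
lvl:1 = 1 → 0x1 << 7 → word 0xc3
word = 0xc3 → little-endian bytes:
  [0]=0xc3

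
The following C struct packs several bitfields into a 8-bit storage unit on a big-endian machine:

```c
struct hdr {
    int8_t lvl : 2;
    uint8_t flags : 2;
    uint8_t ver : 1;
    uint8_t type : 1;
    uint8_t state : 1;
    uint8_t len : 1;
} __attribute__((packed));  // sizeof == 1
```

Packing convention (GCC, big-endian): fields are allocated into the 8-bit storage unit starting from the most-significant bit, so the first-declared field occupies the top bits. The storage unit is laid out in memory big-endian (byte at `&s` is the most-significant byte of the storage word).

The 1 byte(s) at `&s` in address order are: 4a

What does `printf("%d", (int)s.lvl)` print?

[0]=0x4a (big-endian) → word 0x4a
lvl:2 @ bit 6 → (0x4a>>6)&0x3 = 0x1  ←
flags:2 @ bit 4 → (0x4a>>4)&0x3 = 0x0
ver:1 @ bit 3 → (0x4a>>3)&0x1 = 0x1
type:1 @ bit 2 → (0x4a>>2)&0x1 = 0x0
state:1 @ bit 1 → (0x4a>>1)&0x1 = 0x1
len:1 @ bit 0 → (0x4a>>0)&0x1 = 0x0
lvl signed 2b, MSB=0: value = 1

1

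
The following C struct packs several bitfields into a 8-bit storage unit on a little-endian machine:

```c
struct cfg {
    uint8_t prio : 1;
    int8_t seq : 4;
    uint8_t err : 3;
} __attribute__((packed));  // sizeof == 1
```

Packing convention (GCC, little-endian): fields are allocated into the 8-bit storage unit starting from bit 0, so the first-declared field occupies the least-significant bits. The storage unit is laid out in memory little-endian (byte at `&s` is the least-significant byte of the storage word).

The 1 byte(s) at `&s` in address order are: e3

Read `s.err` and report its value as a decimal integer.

[0]=0xe3 (little-endian) → word 0xe3
prio:1 @ bit 0 → (0xe3>>0)&0x1 = 0x1
seq:4 @ bit 1 → (0xe3>>1)&0xf = 0x1
err:3 @ bit 5 → (0xe3>>5)&0x7 = 0x7  ←

7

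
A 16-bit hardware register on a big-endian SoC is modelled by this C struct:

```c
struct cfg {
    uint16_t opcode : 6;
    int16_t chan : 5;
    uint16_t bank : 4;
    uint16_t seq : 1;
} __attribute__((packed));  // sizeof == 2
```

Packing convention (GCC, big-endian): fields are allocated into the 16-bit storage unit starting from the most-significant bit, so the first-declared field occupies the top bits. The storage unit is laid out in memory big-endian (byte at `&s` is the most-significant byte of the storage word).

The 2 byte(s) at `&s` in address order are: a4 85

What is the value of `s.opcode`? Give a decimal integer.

41

[0]=0xa4 [1]=0x85 (big-endian) → word 0xa485
opcode [10+:6] = (word>>10) & 0x3f = 41  ←
chan [5+:5] = (word>>5) & 0x1f = 4
bank [1+:4] = (word>>1) & 0xf = 2
seq [0+:1] = (word>>0) & 0x1 = 1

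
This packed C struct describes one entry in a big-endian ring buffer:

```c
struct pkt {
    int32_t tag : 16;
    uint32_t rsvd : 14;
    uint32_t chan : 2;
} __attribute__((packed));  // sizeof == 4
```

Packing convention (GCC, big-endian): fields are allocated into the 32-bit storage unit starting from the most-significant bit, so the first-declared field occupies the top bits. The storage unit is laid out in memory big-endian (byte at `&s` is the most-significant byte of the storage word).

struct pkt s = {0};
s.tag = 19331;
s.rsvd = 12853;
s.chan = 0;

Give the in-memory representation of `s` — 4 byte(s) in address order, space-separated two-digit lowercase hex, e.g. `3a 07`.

tag:16 = 19331 → 0x4b83 << 16 → word 0x4b830000
rsvd:14 = 12853 → 0x3235 << 2 → word 0x4b83c8d4
chan:2 = 0 → 0x0 << 0 → word 0x4b83c8d4
word = 0x4b83c8d4 → big-endian bytes:
  [0]=0x4b  [1]=0x83  [2]=0xc8  [3]=0xd4

4b 83 c8 d4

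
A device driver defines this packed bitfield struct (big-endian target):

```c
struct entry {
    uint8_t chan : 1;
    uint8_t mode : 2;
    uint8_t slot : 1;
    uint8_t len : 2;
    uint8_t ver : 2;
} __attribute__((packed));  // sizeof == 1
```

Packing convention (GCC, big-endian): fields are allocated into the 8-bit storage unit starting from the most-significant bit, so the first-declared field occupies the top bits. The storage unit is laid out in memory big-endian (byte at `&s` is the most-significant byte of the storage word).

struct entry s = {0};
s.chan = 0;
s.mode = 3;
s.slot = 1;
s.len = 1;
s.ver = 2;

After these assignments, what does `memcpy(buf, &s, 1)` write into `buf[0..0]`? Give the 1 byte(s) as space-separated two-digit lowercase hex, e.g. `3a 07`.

[7+:1] chan=0 & 0x1 = 0x0; word=0x00
[5+:2] mode=3 & 0x3 = 0x3; word=0x60
[4+:1] slot=1 & 0x1 = 0x1; word=0x70
[2+:2] len=1 & 0x3 = 0x1; word=0x74
[0+:2] ver=2 & 0x3 = 0x2; word=0x76
word = 0x76 → big-endian bytes:
  [0]=0x76

76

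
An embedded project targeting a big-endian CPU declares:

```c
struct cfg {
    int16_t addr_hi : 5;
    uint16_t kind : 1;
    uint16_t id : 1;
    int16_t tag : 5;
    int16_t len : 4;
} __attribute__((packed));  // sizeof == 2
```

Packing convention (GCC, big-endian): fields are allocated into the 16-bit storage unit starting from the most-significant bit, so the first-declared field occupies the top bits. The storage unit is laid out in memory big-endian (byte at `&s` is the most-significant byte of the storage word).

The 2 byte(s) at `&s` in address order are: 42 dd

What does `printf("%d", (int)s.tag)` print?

[0]=0x42 [1]=0xdd (big-endian) → word 0x42dd
addr_hi:5 @ bit 11 → (0x42dd>>11)&0x1f = 0x8
kind:1 @ bit 10 → (0x42dd>>10)&0x1 = 0x0
id:1 @ bit 9 → (0x42dd>>9)&0x1 = 0x1
tag:5 @ bit 4 → (0x42dd>>4)&0x1f = 0xd  ←
len:4 @ bit 0 → (0x42dd>>0)&0xf = 0xd
tag signed 5b, MSB=0: value = 13

13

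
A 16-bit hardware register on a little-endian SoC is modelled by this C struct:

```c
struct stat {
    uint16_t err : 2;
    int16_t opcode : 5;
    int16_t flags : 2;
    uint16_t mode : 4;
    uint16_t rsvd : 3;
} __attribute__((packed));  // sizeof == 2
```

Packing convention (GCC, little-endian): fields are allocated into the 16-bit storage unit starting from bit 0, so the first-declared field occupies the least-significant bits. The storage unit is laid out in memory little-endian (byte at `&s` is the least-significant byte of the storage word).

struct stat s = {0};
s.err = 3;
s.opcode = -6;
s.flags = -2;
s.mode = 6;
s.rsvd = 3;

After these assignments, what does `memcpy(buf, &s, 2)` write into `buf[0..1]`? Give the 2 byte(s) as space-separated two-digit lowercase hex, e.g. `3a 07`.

6b 6d

err (2b) val=3 bits=0x3 at bit 0: 0x0003
opcode (5b) val=-6 bits=0x1a at bit 2: 0x006b
flags (2b) val=-2 bits=0x2 at bit 7: 0x016b
mode (4b) val=6 bits=0x6 at bit 9: 0x0d6b
rsvd (3b) val=3 bits=0x3 at bit 13: 0x6d6b
word = 0x6d6b → little-endian bytes:
  [0]=0x6b  [1]=0x6d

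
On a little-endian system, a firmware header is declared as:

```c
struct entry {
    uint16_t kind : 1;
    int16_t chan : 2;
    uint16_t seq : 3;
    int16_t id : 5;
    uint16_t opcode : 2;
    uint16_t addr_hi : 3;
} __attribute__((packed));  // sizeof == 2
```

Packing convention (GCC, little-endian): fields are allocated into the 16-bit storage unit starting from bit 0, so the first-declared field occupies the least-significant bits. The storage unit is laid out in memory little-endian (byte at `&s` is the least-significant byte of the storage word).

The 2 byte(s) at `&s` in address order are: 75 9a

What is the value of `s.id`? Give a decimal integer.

9

[0]=0x75 [1]=0x9a (little-endian) → word 0x9a75
kind:1 @ bit 0 → (0x9a75>>0)&0x1 = 0x1
chan:2 @ bit 1 → (0x9a75>>1)&0x3 = 0x2
seq:3 @ bit 3 → (0x9a75>>3)&0x7 = 0x6
id:5 @ bit 6 → (0x9a75>>6)&0x1f = 0x9  ←
opcode:2 @ bit 11 → (0x9a75>>11)&0x3 = 0x3
addr_hi:3 @ bit 13 → (0x9a75>>13)&0x7 = 0x4
id signed 5b, MSB=0: value = 9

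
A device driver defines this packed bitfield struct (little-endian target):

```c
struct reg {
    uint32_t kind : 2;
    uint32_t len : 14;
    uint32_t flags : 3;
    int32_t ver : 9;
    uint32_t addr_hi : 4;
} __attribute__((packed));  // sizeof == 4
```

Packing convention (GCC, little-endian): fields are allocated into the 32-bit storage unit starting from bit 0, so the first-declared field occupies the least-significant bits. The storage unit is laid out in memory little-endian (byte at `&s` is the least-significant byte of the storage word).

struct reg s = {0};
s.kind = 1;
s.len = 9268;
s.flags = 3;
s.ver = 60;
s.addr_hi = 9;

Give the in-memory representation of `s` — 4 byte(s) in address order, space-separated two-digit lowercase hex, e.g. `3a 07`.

d1 90 e3 91

kind (2b) val=1 bits=0x1 at bit 0: 0x00000001
len (14b) val=9268 bits=0x2434 at bit 2: 0x000090d1
flags (3b) val=3 bits=0x3 at bit 16: 0x000390d1
ver (9b) val=60 bits=0x3c at bit 19: 0x01e390d1
addr_hi (4b) val=9 bits=0x9 at bit 28: 0x91e390d1
word = 0x91e390d1 → little-endian bytes:
  [0]=0xd1  [1]=0x90  [2]=0xe3  [3]=0x91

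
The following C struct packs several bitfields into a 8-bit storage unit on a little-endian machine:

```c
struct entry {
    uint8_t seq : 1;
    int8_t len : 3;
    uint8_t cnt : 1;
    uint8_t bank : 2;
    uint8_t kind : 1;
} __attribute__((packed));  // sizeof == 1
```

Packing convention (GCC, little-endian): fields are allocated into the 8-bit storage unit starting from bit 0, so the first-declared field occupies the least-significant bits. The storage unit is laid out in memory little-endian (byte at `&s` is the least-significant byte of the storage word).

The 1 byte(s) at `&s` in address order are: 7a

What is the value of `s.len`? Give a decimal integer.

[0]=0x7a (little-endian) → word 0x7a
seq:1 @ bit 0 → (0x7a>>0)&0x1 = 0x0
len:3 @ bit 1 → (0x7a>>1)&0x7 = 0x5  ←
cnt:1 @ bit 4 → (0x7a>>4)&0x1 = 0x1
bank:2 @ bit 5 → (0x7a>>5)&0x3 = 0x3
kind:1 @ bit 7 → (0x7a>>7)&0x1 = 0x0
len signed 3b, MSB=1: 5 - 8 = -3

-3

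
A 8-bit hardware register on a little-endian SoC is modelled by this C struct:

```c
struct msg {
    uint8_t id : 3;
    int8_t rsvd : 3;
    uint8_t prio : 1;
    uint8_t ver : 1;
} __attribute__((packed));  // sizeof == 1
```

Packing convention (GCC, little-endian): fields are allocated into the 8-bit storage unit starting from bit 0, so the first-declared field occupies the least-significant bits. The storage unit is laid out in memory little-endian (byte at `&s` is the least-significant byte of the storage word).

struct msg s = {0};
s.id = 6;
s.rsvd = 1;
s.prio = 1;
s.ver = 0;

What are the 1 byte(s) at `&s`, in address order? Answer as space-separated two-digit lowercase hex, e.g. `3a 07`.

id (3b) val=6 bits=0x6 at bit 0: 0x06
rsvd (3b) val=1 bits=0x1 at bit 3: 0x0e
prio (1b) val=1 bits=0x1 at bit 6: 0x4e
ver (1b) val=0 bits=0x0 at bit 7: 0x4e
word = 0x4e → little-endian bytes:
  [0]=0x4e

4e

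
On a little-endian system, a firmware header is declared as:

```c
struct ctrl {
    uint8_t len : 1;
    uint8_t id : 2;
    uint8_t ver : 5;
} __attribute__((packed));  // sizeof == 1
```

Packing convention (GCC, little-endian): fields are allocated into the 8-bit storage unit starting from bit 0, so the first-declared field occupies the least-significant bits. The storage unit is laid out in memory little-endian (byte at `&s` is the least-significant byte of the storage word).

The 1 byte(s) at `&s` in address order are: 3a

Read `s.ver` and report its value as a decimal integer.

[0]=0x3a (little-endian) → word 0x3a
len:1 @ bit 0 → (0x3a>>0)&0x1 = 0x0
id:2 @ bit 1 → (0x3a>>1)&0x3 = 0x1
ver:5 @ bit 3 → (0x3a>>3)&0x1f = 0x7  ←

7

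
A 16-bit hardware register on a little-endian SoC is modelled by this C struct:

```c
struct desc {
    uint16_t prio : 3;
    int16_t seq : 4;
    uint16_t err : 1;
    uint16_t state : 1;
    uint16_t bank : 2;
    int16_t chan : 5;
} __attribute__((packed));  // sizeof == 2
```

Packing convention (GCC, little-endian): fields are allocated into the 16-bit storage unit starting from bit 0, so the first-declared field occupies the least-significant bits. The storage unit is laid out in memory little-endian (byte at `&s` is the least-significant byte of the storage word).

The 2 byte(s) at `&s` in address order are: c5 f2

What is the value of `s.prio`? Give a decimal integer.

5

[0]=0xc5 [1]=0xf2 (little-endian) → word 0xf2c5
prio:3 @ bit 0 → (0xf2c5>>0)&0x7 = 0x5  ←
seq:4 @ bit 3 → (0xf2c5>>3)&0xf = 0x8
err:1 @ bit 7 → (0xf2c5>>7)&0x1 = 0x1
state:1 @ bit 8 → (0xf2c5>>8)&0x1 = 0x0
bank:2 @ bit 9 → (0xf2c5>>9)&0x3 = 0x1
chan:5 @ bit 11 → (0xf2c5>>11)&0x1f = 0x1e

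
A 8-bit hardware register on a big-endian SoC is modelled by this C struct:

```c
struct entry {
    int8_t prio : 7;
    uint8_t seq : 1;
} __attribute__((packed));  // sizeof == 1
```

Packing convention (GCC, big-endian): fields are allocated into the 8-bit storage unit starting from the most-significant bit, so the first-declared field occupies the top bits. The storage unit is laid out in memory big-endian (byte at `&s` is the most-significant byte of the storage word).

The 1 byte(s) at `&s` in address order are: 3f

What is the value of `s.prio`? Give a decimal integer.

[0]=0x3f (big-endian) → word 0x3f
prio [1+:7] = (word>>1) & 0x7f = 31  ←
seq [0+:1] = (word>>0) & 0x1 = 1
prio signed 7b, MSB=0: value = 31

31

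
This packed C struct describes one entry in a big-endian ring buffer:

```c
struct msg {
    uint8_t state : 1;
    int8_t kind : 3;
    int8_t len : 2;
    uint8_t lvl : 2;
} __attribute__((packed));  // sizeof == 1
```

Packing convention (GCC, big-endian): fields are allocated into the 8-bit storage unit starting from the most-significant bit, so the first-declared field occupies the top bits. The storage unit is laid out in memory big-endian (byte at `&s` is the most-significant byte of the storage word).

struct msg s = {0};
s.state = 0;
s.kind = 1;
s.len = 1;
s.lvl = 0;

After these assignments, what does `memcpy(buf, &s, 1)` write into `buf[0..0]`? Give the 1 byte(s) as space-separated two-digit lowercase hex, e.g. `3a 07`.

14

state:1 = 0 → 0x0 << 7 → word 0x00
kind:3 = 1 → 0x1 << 4 → word 0x10
len:2 = 1 → 0x1 << 2 → word 0x14
lvl:2 = 0 → 0x0 << 0 → word 0x14
word = 0x14 → big-endian bytes:
  [0]=0x14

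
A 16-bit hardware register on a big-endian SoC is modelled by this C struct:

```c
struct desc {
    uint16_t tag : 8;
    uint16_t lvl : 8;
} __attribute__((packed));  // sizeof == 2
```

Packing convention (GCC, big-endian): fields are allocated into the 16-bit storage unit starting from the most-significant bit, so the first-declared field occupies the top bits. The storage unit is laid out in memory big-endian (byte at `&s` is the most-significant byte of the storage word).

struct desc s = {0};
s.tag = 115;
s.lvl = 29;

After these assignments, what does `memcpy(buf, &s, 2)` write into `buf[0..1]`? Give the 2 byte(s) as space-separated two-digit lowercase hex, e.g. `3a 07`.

73 1d

[8+:8] tag=115 & 0xff = 0x73; word=0x7300
[0+:8] lvl=29 & 0xff = 0x1d; word=0x731d
word = 0x731d → big-endian bytes:
  [0]=0x73  [1]=0x1d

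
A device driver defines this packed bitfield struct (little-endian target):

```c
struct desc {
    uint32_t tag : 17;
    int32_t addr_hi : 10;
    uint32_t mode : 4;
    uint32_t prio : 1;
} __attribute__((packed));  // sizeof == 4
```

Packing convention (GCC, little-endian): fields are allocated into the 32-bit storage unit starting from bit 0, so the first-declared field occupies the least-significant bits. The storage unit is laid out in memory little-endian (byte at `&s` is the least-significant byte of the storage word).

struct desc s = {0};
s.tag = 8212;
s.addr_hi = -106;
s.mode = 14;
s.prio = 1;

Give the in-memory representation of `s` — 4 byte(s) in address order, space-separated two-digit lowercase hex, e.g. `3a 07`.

14 20 2c f7

tag (17b) val=8212 bits=0x2014 at bit 0: 0x00002014
addr_hi (10b) val=-106 bits=0x396 at bit 17: 0x072c2014
mode (4b) val=14 bits=0xe at bit 27: 0x772c2014
prio (1b) val=1 bits=0x1 at bit 31: 0xf72c2014
word = 0xf72c2014 → little-endian bytes:
  [0]=0x14  [1]=0x20  [2]=0x2c  [3]=0xf7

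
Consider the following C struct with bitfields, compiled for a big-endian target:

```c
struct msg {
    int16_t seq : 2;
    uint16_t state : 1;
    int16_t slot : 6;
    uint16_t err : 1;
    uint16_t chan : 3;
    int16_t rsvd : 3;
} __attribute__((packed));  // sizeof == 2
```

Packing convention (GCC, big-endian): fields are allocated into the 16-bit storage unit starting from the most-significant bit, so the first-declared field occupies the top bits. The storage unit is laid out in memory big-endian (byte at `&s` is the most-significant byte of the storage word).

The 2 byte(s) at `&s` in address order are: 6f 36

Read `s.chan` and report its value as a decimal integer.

6

[0]=0x6f [1]=0x36 (big-endian) → word 0x6f36
seq:2 @ bit 14 → (0x6f36>>14)&0x3 = 0x1
state:1 @ bit 13 → (0x6f36>>13)&0x1 = 0x1
slot:6 @ bit 7 → (0x6f36>>7)&0x3f = 0x1e
err:1 @ bit 6 → (0x6f36>>6)&0x1 = 0x0
chan:3 @ bit 3 → (0x6f36>>3)&0x7 = 0x6  ←
rsvd:3 @ bit 0 → (0x6f36>>0)&0x7 = 0x6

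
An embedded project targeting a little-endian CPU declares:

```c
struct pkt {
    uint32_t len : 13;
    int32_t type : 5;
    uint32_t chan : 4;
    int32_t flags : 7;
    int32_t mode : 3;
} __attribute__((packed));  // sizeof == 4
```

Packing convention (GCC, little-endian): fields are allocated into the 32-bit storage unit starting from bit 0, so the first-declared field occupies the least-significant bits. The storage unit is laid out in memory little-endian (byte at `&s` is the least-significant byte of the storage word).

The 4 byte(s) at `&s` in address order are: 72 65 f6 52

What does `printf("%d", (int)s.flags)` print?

[0]=0x72 [1]=0x65 [2]=0xf6 [3]=0x52 (little-endian) → word 0x52f66572
len:13 @ bit 0 → (0x52f66572>>0)&0x1fff = 0x572
type:5 @ bit 13 → (0x52f66572>>13)&0x1f = 0x13
chan:4 @ bit 18 → (0x52f66572>>18)&0xf = 0xd
flags:7 @ bit 22 → (0x52f66572>>22)&0x7f = 0x4b  ←
mode:3 @ bit 29 → (0x52f66572>>29)&0x7 = 0x2
flags signed 7b, MSB=1: 75 - 128 = -53

-53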